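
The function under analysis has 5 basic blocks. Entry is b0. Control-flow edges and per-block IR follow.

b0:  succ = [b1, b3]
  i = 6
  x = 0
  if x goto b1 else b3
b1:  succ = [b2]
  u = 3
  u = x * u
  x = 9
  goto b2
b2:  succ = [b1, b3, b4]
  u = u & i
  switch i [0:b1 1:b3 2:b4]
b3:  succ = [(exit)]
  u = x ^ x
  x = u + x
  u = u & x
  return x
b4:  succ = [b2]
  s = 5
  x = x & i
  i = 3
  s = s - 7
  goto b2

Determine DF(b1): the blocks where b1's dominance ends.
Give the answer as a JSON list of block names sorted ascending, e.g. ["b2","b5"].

Answer: ["b1", "b3"]

Analysis:
idom tree: b1←b0 b2←b1 b3←b0 b4←b2
Dom∩ at merges:
  b1: preds {b0,b2}: {b0} ∩ {b0,b1,b2} = {b0}; idom=b0
  b2: preds {b1,b4}: {b0,b1} ∩ {b0,b1,b2,b4} = {b0,b1}; idom=b1
  b3: preds {b0,b2}: {b0} ∩ {b0,b1,b2} = {b0}; idom=b0

DF derivation:
  b1←b0: walk · to b0
  b1←b2: walk b2→b1 to b0
  b2←b1: walk · to b1
  b2←b4: walk b4→b2 to b1
  b3←b0: walk · to b0
  b3←b2: walk b2→b1 to b0
  b0: DF=∅
  b1: DF={b1,b3}
  b2: DF={b1,b2,b3}
  b3: DF=∅
  b4: DF={b2}

DF(b1) = ["b1", "b3"]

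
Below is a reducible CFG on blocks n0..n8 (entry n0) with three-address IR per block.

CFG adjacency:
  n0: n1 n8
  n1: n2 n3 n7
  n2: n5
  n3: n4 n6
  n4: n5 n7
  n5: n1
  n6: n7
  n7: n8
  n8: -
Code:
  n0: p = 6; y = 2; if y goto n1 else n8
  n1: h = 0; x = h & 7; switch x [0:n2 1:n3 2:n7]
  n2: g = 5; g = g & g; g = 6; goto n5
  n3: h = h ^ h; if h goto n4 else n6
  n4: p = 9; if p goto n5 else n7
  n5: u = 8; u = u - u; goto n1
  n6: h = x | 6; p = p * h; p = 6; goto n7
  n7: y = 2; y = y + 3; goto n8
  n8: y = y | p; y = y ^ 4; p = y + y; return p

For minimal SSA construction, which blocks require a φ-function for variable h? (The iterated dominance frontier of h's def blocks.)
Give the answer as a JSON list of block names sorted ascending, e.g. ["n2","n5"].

idom tree: n1←n0 n2←n1 n3←n1 n4←n3 n5←n1 n6←n3 n7←n1 n8←n0
Dom at joins:
  n1: preds {n0,n5}: {n0} ∩ {n0,n1,n5} = {n0}; idom=n0
  n5: preds {n2,n4}: {n0,n1,n2} ∩ {n0,n1,n3,n4} = {n0,n1}; idom=n1
  n7: preds {n1,n4,n6}: {n0,n1} ∩ {n0,n1,n3,n4} ∩ {n0,n1,n3,n6} = {n0,n1}; idom=n1
  n8: preds {n0,n7}: {n0} ∩ {n0,n1,n7} = {n0}; idom=n0

DF walk-up:
  n1←n0: walk · to n0
  n1←n5: walk n5→n1 to n0
  n5←n2: walk n2 to n1
  n5←n4: walk n4→n3 to n1
  n7←n1: walk · to n1
  n7←n4: walk n4→n3 to n1
  n7←n6: walk n6→n3 to n1
  n8←n0: walk · to n0
  n8←n7: walk n7→n1 to n0
  n0: DF=∅
  n1: DF={n1,n8}
  n2: DF={n5}
  n3: DF={n5,n7}
  n4: DF={n5,n7}
  n5: DF={n1}
  n6: DF={n7}
  n7: DF={n8}
  n8: DF=∅

φ for h: defs {n1,n3,n6}
  DF⁺ = {n1,n5,n7,n8}

Answer: ["n1", "n5", "n7", "n8"]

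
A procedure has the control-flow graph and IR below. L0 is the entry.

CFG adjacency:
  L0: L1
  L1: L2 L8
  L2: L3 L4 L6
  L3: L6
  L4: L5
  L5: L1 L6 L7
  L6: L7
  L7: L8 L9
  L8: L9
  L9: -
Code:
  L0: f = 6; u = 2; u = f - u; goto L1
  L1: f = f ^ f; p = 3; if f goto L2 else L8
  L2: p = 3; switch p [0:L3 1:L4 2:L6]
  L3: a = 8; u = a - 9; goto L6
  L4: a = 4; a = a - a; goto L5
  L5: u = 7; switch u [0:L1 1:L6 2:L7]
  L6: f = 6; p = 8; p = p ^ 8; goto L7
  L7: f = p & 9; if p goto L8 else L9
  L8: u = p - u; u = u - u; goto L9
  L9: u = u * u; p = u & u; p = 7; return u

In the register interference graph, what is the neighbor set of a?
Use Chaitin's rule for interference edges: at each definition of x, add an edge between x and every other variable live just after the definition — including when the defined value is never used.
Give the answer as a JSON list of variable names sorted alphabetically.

Answer: ["f", "p"]

Derivation:
Per-block:
  L0: {f,u} / ∅
  L1: {f,p} / {f}
  L2: {p} / ∅
  L3: {a,u} / ∅
  L4: {a} / ∅
  L5: {u} / ∅
  L6: {f,p} / ∅
  L7: {f} / {p}
  L8: {u} / {p,u}
  L9: {p,u} / {u}

Liveness:
  L0: in=∅ out={f,u}
  L1: in={f,u} out={f,p,u}
  L2: in={f,u} out={f,p,u}
  L3: in=∅ out={u}
  L4: in={f,p} out={f,p}
  L5: in={f,p} out={f,p,u}
  L6: in={u} out={p,u}
  L7: in={p,u} out={p,u}
  L8: in={p,u} out={u}
  L9: in={u} out=∅

Conflict graph:
  a — {f,p}
  f — {a,p,u}
  p — {a,f,u}
  u — {f,p}

N(a) = ["f", "p"]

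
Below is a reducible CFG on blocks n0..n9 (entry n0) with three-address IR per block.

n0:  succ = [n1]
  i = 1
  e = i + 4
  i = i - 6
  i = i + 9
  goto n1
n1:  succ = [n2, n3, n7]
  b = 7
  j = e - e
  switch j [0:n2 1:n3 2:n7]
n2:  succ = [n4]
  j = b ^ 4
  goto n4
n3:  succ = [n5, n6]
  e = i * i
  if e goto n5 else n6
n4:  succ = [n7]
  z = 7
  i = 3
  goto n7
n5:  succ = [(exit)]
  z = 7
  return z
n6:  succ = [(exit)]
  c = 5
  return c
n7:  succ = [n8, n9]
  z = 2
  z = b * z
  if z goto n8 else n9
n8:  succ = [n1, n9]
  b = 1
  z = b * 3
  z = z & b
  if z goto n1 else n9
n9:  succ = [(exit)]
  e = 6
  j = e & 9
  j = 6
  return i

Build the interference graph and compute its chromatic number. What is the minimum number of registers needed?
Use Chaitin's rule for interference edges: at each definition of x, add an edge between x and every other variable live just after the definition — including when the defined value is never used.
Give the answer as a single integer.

Answer: 4

Derivation:
Block summaries:
  n0 def {e,i} use ∅
  n1 def {b,j} use {e}
  n2 def {j} use {b}
  n3 def {e} use {i}
  n4 def {i,z} use ∅
  n5 def {z} use ∅
  n6 def {c} use ∅
  n7 def {z} use {b}
  n8 def {b,z} use ∅
  n9 def {e,j} use {i}

Live sets:
  live n0: ∅→{e,i}
  live n1: {e,i}→{b,e,i}
  live n2: {b,e}→{b,e}
  live n3: {i}→∅
  live n4: {b,e}→{b,e,i}
  live n5: ∅→∅
  live n6: ∅→∅
  live n7: {b,e,i}→{e,i}
  live n8: {e,i}→{e,i}
  live n9: {i}→∅

Interfere edges:
  b↔{e,i,j,z}
  c↔∅
  e↔{b,i,j,z}
  i↔{b,e,j,z}
  j↔{b,e,i}
  z↔{b,e,i}

Chromatic number:
  {b,e,i,j} pairwise interfere (4-clique) ⇒ χ ≥ 4
  4-colouring: R0={b,c}  R1={e}  R2={i}  R3={j,z}
  χ = 4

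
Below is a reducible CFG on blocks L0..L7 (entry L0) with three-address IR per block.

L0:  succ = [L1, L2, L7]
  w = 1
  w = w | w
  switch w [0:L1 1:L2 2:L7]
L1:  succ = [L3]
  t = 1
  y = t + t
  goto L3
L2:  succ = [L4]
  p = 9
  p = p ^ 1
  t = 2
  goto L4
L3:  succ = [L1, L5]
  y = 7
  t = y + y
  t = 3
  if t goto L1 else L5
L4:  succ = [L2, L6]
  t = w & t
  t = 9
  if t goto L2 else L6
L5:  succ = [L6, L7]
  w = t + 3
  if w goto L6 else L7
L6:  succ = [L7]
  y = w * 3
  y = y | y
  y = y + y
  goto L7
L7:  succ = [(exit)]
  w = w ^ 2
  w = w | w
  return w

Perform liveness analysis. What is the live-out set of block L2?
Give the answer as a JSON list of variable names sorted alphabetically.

Answer: ["t", "w"]

Derivation:
Block summaries:
  L0: {w} / ∅
  L1: {t,y} / ∅
  L2: {p,t} / ∅
  L3: {t,y} / ∅
  L4: {t} / {t,w}
  L5: {w} / {t}
  L6: {y} / {w}
  L7: {w} / {w}

Liveness:
  live L0: ∅→{w}
  live L1: ∅→∅
  live L2: {w}→{t,w}
  live L3: ∅→{t}
  live L4: {t,w}→{w}
  live L5: {t}→{w}
  live L6: {w}→{w}
  live L7: {w}→∅

live-out(L2) = ["t", "w"]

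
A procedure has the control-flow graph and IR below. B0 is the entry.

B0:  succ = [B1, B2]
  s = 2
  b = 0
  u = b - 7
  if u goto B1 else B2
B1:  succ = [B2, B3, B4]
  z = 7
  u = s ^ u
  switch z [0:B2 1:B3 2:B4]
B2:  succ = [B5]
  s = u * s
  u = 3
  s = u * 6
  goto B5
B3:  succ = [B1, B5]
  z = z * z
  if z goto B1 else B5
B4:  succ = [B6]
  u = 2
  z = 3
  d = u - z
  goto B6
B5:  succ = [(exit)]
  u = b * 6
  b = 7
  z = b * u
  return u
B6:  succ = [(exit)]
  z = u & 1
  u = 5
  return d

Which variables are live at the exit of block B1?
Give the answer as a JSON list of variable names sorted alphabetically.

Block summaries:
  B0 def {b,s,u} use ∅
  B1 def {u,z} use {s,u}
  B2 def {s,u} use {s,u}
  B3 def {z} use {z}
  B4 def {d,u,z} use ∅
  B5 def {b,u,z} use {b}
  B6 def {u,z} use {d,u}

Backward fixpoint:
  B0: in=∅ out={b,s,u}
  B1: in={b,s,u} out={b,s,u,z}
  B2: in={b,s,u} out={b}
  B3: in={b,s,u,z} out={b,s,u}
  B4: in=∅ out={d,u}
  B5: in={b} out=∅
  B6: in={d,u} out=∅

live-out(B1) = ["b", "s", "u", "z"]

Answer: ["b", "s", "u", "z"]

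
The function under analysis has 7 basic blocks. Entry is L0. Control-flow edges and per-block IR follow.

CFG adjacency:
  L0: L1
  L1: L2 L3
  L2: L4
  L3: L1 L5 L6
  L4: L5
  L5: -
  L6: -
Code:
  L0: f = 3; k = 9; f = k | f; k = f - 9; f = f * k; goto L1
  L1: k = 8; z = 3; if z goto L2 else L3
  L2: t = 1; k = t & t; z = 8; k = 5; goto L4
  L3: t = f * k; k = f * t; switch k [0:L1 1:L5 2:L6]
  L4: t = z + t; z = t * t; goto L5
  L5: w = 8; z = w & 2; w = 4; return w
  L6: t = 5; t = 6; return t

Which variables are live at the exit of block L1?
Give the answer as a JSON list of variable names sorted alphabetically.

Per-block:
  L0 def {f,k} use ∅
  L1 def {k,z} use ∅
  L2 def {k,t,z} use ∅
  L3 def {k,t} use {f,k}
  L4 def {t,z} use {t,z}
  L5 def {w,z} use ∅
  L6 def {t} use ∅

Liveness:
  live L0: ∅→{f}
  live L1: {f}→{f,k}
  live L2: ∅→{t,z}
  live L3: {f,k}→{f}
  live L4: {t,z}→∅
  live L5: ∅→∅
  live L6: ∅→∅

live-out(L1) = ["f", "k"]

Answer: ["f", "k"]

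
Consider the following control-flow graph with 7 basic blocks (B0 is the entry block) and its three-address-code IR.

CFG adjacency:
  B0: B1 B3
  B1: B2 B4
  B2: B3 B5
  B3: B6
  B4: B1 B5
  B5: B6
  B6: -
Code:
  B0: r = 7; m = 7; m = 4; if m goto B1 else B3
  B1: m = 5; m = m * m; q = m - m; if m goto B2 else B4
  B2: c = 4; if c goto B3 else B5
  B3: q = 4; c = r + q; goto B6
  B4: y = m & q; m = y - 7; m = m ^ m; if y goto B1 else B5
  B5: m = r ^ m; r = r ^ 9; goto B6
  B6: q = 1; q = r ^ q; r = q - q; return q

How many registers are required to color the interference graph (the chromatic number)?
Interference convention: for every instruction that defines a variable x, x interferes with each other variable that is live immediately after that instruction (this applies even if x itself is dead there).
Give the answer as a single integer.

Answer: 3

Analysis:
Per-block:
  B0: {m,r} / ∅
  B1: {m,q} / ∅
  B2: {c} / ∅
  B3: {c,q} / {r}
  B4: {m,y} / {m,q}
  B5: {m,r} / {m,r}
  B6: {q,r} / {r}

Backward fixpoint:
  B0 li=∅ lo={r}
  B1 li={r} lo={m,q,r}
  B2 li={m,r} lo={m,r}
  B3 li={r} lo={r}
  B4 li={m,q,r} lo={m,r}
  B5 li={m,r} lo={r}
  B6 li={r} lo=∅

Interference:
  c↔{m,r}
  m↔{c,q,r,y}
  q↔{m,r}
  r↔{c,m,q,y}
  y↔{m,r}

Registers:
  clique {c,m,r} ⇒ need ≥ 3
  3-colouring: R0={m}  R1={r}  R2={c,q,y}
  χ = 3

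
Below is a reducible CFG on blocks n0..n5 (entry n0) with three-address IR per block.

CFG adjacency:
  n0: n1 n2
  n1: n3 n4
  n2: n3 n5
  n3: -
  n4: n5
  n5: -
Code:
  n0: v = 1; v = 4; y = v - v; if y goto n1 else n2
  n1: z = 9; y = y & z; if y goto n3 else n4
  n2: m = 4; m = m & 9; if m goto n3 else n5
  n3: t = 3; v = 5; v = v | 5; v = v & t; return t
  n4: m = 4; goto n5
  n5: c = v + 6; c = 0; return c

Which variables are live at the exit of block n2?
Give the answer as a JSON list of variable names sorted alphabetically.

Answer: ["v"]

Analysis:
def/use:
  n0: def={v,y} ue=∅
  n1: def={y,z} ue={y}
  n2: def={m} ue=∅
  n3: def={t,v} ue=∅
  n4: def={m} ue=∅
  n5: def={c} ue={v}

Liveness:
  n0 li=∅ lo={v,y}
  n1 li={v,y} lo={v}
  n2 li={v} lo={v}
  n3 li=∅ lo=∅
  n4 li={v} lo={v}
  n5 li={v} lo=∅

live-out(n2) = ["v"]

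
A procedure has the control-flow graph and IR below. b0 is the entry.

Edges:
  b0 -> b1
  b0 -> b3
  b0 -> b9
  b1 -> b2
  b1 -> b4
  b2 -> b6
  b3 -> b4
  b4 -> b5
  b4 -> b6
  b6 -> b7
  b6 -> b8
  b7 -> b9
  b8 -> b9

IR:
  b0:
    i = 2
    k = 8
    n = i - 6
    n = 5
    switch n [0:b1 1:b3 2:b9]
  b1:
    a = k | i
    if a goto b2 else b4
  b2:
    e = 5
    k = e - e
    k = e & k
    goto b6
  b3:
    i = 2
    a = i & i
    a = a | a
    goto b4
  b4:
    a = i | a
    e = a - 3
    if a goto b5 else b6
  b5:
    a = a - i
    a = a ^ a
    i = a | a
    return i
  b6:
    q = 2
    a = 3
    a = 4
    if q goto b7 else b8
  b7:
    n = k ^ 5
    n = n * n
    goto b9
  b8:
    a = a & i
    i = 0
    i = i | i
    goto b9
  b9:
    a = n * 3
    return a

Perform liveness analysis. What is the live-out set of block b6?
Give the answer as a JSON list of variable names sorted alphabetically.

Answer: ["a", "i", "k", "n"]

Analysis:
Block summaries:
  b0 def {i,k,n} use ∅
  b1 def {a} use {i,k}
  b2 def {e,k} use ∅
  b3 def {a,i} use ∅
  b4 def {a,e} use {a,i}
  b5 def {a,i} use {a,i}
  b6 def {a,q} use ∅
  b7 def {n} use {k}
  b8 def {a,i} use {a,i}
  b9 def {a} use {n}

Liveness:
  b0 li=∅ lo={i,k,n}
  b1 li={i,k,n} lo={a,i,k,n}
  b2 li={i,n} lo={i,k,n}
  b3 li={k,n} lo={a,i,k,n}
  b4 li={a,i,k,n} lo={a,i,k,n}
  b5 li={a,i} lo=∅
  b6 li={i,k,n} lo={a,i,k,n}
  b7 li={k} lo={n}
  b8 li={a,i,n} lo={n}
  b9 li={n} lo=∅

live-out(b6) = ["a", "i", "k", "n"]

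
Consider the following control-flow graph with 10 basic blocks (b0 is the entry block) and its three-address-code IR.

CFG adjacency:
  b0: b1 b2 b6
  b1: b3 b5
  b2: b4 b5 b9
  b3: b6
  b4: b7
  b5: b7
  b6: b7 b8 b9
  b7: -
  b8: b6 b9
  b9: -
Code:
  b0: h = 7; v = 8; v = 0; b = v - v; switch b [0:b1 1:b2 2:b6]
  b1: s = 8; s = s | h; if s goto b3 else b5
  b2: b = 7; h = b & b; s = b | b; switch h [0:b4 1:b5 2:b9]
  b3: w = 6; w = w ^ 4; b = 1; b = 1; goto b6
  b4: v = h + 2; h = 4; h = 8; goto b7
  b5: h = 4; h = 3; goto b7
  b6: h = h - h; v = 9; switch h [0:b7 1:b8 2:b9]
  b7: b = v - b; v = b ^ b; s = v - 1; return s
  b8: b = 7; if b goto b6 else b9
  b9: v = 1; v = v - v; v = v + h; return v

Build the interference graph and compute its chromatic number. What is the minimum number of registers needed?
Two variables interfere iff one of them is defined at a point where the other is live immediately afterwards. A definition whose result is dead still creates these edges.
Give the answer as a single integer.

Per-block:
  b0 def {b,h,v} use ∅
  b1 def {s} use {h}
  b2 def {b,h,s} use ∅
  b3 def {b,w} use ∅
  b4 def {h,v} use {h}
  b5 def {h} use ∅
  b6 def {h,v} use {h}
  b7 def {b,s,v} use {b,v}
  b8 def {b} use ∅
  b9 def {v} use {h}

Backward fixpoint:
  b0: in=∅ out={b,h,v}
  b1: in={b,h,v} out={b,h,v}
  b2: in={v} out={b,h,v}
  b3: in={h} out={b,h}
  b4: in={b,h} out={b,v}
  b5: in={b,v} out={b,v}
  b6: in={b,h} out={b,h,v}
  b7: in={b,v} out=∅
  b8: in={h} out={b,h}
  b9: in={h} out=∅

Conflict graph:
  b: {h,s,v}
  h: {b,s,v,w}
  s: {b,h,v}
  v: {b,h,s}
  w: {h}

Chromatic number:
  clique {b,h,s,v} ⇒ need ≥ 4
  4-colouring: R0={h}  R1={b,w}  R2={s}  R3={v}
  χ = 4

Answer: 4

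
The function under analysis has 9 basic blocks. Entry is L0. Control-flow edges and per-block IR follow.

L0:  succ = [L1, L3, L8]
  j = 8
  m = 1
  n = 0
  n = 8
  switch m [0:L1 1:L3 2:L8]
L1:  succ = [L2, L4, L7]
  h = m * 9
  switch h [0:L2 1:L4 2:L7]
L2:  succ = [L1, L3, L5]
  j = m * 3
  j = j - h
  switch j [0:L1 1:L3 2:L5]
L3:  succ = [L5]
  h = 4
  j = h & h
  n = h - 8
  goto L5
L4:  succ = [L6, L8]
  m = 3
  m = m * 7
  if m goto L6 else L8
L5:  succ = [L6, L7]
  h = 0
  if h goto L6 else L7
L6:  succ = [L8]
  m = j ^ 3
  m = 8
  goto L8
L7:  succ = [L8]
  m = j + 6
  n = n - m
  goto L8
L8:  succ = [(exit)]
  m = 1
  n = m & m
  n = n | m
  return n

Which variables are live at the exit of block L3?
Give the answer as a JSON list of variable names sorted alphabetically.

Block summaries:
  L0: {j,m,n} / ∅
  L1: {h} / {m}
  L2: {j} / {h,m}
  L3: {h,j,n} / ∅
  L4: {m} / ∅
  L5: {h} / ∅
  L6: {m} / {j}
  L7: {m,n} / {j,n}
  L8: {m,n} / ∅

Live sets:
  live L0: ∅→{j,m,n}
  live L1: {j,m,n}→{h,j,m,n}
  live L2: {h,m,n}→{j,m,n}
  live L3: ∅→{j,n}
  live L4: {j}→{j}
  live L5: {j,n}→{j,n}
  live L6: {j}→∅
  live L7: {j,n}→∅
  live L8: ∅→∅

live-out(L3) = ["j", "n"]

Answer: ["j", "n"]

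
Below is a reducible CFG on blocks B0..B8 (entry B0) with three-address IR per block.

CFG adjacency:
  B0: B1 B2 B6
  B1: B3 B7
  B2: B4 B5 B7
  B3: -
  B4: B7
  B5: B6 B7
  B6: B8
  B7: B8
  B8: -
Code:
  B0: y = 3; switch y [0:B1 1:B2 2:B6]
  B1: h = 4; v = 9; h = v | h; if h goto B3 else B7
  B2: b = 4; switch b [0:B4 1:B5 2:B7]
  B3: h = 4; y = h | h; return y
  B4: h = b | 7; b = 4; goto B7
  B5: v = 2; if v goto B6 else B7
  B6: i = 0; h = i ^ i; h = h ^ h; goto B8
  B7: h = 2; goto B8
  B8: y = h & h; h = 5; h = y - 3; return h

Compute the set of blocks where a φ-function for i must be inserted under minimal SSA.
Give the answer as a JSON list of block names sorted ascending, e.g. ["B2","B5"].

Answer: ["B8"]

Analysis:
idom tree: B1←B0 B2←B0 B3←B1 B4←B2 B5←B2 B6←B0 B7←B0 B8←B0
Dom∩ at merges:
  B6: preds {B0,B5}: {B0} ∩ {B0,B2,B5} = {B0}; idom=B0
  B7: preds {B1,B2,B4,B5}: {B0,B1} ∩ {B0,B2} ∩ {B0,B2,B4} ∩ {B0,B2,B5} = {B0}; idom=B0
  B8: preds {B6,B7}: {B0,B6} ∩ {B0,B7} = {B0}; idom=B0

DF walk-up:
  B6←B0: walk · to B0
  B6←B5: walk B5→B2 to B0
  B7←B1: walk B1 to B0
  B7←B2: walk B2 to B0
  B7←B4: walk B4→B2 to B0
  B7←B5: walk B5→B2 to B0
  B8←B6: walk B6 to B0
  B8←B7: walk B7 to B0
  B0 → ∅
  B1 → {B7}
  B2 → {B6,B7}
  B3 → ∅
  B4 → {B7}
  B5 → {B6,B7}
  B6 → {B8}
  B7 → {B8}
  B8 → ∅

φ for i: defs {B6}
  DF⁺ = {B8}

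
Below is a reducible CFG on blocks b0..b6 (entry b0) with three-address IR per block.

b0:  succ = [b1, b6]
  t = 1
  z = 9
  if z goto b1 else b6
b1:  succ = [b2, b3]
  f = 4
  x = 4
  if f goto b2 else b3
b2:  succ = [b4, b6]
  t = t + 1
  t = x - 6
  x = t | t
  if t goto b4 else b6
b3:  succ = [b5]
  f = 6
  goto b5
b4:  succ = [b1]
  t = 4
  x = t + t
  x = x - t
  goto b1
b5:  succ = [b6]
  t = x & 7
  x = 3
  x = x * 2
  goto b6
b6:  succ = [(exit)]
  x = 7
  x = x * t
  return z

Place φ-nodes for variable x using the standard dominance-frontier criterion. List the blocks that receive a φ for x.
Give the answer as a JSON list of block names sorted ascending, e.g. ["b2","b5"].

idom tree: b1←b0 b2←b1 b3←b1 b4←b2 b5←b3 b6←b0
Join-block Dom:
  b1: preds {b0,b4}: {b0} ∩ {b0,b1,b2,b4} = {b0}; idom=b0
  b6: preds {b0,b2,b5}: {b0} ∩ {b0,b1,b2} ∩ {b0,b1,b3,b5} = {b0}; idom=b0

Frontier:
  b1←b0: walk · to b0
  b1←b4: walk b4→b2→b1 to b0
  b6←b0: walk · to b0
  b6←b2: walk b2→b1 to b0
  b6←b5: walk b5→b3→b1 to b0
  b0 → ∅
  b1 → {b1,b6}
  b2 → {b1,b6}
  b3 → {b6}
  b4 → {b1}
  b5 → {b6}
  b6 → ∅

φ for x: defs {b1,b2,b4,b5,b6}
  DF⁺ = {b1,b6}

Answer: ["b1", "b6"]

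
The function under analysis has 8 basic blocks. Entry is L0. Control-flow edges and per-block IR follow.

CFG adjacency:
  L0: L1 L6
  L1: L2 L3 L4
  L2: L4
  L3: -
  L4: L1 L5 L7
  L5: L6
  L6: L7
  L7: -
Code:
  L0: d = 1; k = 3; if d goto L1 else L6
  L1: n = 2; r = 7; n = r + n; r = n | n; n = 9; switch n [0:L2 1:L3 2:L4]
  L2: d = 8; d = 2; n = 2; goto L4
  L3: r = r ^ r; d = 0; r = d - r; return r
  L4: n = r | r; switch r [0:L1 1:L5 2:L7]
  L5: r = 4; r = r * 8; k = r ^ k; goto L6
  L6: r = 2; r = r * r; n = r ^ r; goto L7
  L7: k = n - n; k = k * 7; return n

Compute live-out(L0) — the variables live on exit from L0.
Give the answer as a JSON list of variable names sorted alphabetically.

Answer: ["k"]

Analysis:
Block summaries:
  L0 def {d,k} use ∅
  L1 def {n,r} use ∅
  L2 def {d,n} use ∅
  L3 def {d,r} use {r}
  L4 def {n} use {r}
  L5 def {k,r} use {k}
  L6 def {n,r} use ∅
  L7 def {k} use {n}

Backward fixpoint:
  L0: in=∅ out={k}
  L1: in={k} out={k,r}
  L2: in={k,r} out={k,r}
  L3: in={r} out=∅
  L4: in={k,r} out={k,n}
  L5: in={k} out=∅
  L6: in=∅ out={n}
  L7: in={n} out=∅

live-out(L0) = ["k"]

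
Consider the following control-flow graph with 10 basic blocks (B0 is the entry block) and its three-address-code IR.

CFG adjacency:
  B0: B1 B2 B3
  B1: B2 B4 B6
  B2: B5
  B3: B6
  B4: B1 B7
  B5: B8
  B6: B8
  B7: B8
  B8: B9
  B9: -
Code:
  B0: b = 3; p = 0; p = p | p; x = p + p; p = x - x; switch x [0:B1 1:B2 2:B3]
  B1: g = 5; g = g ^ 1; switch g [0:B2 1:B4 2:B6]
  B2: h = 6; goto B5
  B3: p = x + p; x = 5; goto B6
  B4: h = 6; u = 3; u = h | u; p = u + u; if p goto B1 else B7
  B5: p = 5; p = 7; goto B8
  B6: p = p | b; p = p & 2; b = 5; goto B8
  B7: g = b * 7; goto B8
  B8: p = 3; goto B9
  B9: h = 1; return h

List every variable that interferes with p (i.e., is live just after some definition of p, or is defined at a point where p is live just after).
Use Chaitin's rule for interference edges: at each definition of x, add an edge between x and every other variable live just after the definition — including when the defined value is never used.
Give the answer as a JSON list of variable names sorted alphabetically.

Answer: ["b", "g", "x"]

Derivation:
def/use:
  B0: def={b,p,x} ue=∅
  B1: def={g} ue=∅
  B2: def={h} ue=∅
  B3: def={p,x} ue={p,x}
  B4: def={h,p,u} ue=∅
  B5: def={p} ue=∅
  B6: def={b,p} ue={b,p}
  B7: def={g} ue={b}
  B8: def={p} ue=∅
  B9: def={h} ue=∅

Liveness:
  live B0: ∅→{b,p,x}
  live B1: {b,p}→{b,p}
  live B2: ∅→∅
  live B3: {b,p,x}→{b,p}
  live B4: {b}→{b,p}
  live B5: ∅→∅
  live B6: {b,p}→∅
  live B7: {b}→∅
  live B8: ∅→∅
  live B9: ∅→∅

Interference:
  b: {g,h,p,u,x}
  g: {b,p}
  h: {b,u}
  p: {b,g,x}
  u: {b,h}
  x: {b,p}

N(p) = ["b", "g", "x"]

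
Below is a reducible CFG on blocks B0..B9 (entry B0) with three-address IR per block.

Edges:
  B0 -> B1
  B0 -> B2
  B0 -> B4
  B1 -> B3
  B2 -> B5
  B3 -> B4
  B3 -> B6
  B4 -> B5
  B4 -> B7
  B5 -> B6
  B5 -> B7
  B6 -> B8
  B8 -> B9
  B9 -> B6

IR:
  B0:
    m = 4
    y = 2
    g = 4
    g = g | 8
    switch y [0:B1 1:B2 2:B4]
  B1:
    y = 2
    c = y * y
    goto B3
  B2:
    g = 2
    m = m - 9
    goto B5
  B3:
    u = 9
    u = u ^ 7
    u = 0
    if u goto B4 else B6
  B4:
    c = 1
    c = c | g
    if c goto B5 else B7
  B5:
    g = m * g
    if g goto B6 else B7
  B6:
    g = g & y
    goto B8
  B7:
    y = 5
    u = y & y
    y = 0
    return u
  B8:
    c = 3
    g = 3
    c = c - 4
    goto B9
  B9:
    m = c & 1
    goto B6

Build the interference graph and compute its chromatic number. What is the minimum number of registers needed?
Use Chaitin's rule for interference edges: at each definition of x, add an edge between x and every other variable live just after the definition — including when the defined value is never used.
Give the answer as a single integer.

Answer: 4

Analysis:
Per-block:
  B0: def={g,m,y} ue=∅
  B1: def={c,y} ue=∅
  B2: def={g,m} ue={m}
  B3: def={u} ue=∅
  B4: def={c} ue={g}
  B5: def={g} ue={g,m}
  B6: def={g} ue={g,y}
  B7: def={u,y} ue=∅
  B8: def={c,g} ue=∅
  B9: def={m} ue={c}

Backward fixpoint:
  live B0: ∅→{g,m,y}
  live B1: {g,m}→{g,m,y}
  live B2: {m,y}→{g,m,y}
  live B3: {g,m,y}→{g,m,y}
  live B4: {g,m,y}→{g,m,y}
  live B5: {g,m,y}→{g,y}
  live B6: {g,y}→{y}
  live B7: ∅→∅
  live B8: {y}→{c,g,y}
  live B9: {c,g,y}→{g,y}

Interference:
  c: {g,m,y}
  g: {c,m,u,y}
  m: {c,g,u,y}
  u: {g,m,y}
  y: {c,g,m,u}

Registers:
  {c,g,m,y} pairwise interfere (4-clique) ⇒ χ ≥ 4
  assign c→c3 g→c0 m→c1 u→c3 y→c2 — no edge inside a register ⇒ χ ≤ 4
  χ = 4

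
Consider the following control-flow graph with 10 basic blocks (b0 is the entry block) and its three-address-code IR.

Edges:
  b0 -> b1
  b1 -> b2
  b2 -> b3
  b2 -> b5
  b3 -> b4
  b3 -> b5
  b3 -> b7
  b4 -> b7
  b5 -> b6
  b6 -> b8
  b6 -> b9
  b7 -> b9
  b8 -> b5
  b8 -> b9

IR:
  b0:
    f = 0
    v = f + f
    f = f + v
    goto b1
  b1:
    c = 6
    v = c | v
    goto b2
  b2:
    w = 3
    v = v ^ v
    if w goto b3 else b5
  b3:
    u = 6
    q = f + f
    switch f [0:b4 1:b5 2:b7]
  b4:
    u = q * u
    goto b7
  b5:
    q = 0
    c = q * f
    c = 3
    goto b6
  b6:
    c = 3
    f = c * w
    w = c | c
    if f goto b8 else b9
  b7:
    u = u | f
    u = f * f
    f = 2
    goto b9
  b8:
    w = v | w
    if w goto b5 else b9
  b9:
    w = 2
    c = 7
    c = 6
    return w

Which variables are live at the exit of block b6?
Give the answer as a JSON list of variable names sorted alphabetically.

Per-block:
  b0 def {f,v} use ∅
  b1 def {c,v} use {v}
  b2 def {v,w} use {v}
  b3 def {q,u} use {f}
  b4 def {u} use {q,u}
  b5 def {c,q} use {f}
  b6 def {c,f,w} use {w}
  b7 def {f,u} use {f,u}
  b8 def {w} use {v,w}
  b9 def {c,w} use ∅

Backward fixpoint:
  live b0: ∅→{f,v}
  live b1: {f,v}→{f,v}
  live b2: {f,v}→{f,v,w}
  live b3: {f,v,w}→{f,q,u,v,w}
  live b4: {f,q,u}→{f,u}
  live b5: {f,v,w}→{v,w}
  live b6: {v,w}→{f,v,w}
  live b7: {f,u}→∅
  live b8: {f,v,w}→{f,v,w}
  live b9: ∅→∅

live-out(b6) = ["f", "v", "w"]

Answer: ["f", "v", "w"]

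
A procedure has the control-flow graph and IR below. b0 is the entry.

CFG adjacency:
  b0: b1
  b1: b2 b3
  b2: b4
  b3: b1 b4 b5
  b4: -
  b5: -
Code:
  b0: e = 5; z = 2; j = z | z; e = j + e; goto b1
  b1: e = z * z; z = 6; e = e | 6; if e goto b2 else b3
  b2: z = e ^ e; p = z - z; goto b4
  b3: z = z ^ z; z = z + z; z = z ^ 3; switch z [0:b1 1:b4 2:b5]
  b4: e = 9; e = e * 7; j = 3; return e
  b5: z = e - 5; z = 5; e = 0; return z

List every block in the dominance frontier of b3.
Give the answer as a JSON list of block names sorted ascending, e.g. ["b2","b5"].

Answer: ["b1", "b4"]

Working:
idom tree: b1←b0 b2←b1 b3←b1 b4←b1 b5←b3
Dom at joins:
  b1: preds {b0,b3}: {b0} ∩ {b0,b1,b3} = {b0}; idom=b0
  b4: preds {b2,b3}: {b0,b1,b2} ∩ {b0,b1,b3} = {b0,b1}; idom=b1

DF walk-up:
  b1←b0: walk · to b0
  b1←b3: walk b3→b1 to b0
  b4←b2: walk b2 to b1
  b4←b3: walk b3 to b1
  b0: DF=∅
  b1: DF={b1}
  b2: DF={b4}
  b3: DF={b1,b4}
  b4: DF=∅
  b5: DF=∅

DF(b3) = ["b1", "b4"]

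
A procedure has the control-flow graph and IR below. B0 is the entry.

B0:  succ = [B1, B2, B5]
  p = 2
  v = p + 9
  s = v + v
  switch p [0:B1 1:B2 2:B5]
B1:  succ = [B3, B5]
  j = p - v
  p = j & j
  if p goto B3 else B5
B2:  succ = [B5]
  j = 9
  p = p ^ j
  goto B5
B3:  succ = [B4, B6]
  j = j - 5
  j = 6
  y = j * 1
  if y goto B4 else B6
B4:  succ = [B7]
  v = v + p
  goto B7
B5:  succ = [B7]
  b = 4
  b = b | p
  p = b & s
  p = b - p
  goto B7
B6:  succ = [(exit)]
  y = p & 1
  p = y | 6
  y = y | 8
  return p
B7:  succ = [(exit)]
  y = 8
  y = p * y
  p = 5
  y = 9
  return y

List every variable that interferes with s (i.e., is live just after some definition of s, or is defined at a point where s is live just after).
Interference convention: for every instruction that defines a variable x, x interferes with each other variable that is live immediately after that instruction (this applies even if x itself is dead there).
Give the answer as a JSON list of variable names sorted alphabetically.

Block summaries:
  B0: {p,s,v} / ∅
  B1: {j,p} / {p,v}
  B2: {j,p} / {p}
  B3: {j,y} / {j}
  B4: {v} / {p,v}
  B5: {b,p} / {p,s}
  B6: {p,y} / {p}
  B7: {p,y} / {p}

Live sets:
  live B0: ∅→{p,s,v}
  live B1: {p,s,v}→{j,p,s,v}
  live B2: {p,s}→{p,s}
  live B3: {j,p,v}→{p,v}
  live B4: {p,v}→{p}
  live B5: {p,s}→{p}
  live B6: {p}→∅
  live B7: {p}→∅

Conflict graph:
  b — {p,s}
  j — {p,s,v}
  p — {b,j,s,v,y}
  s — {b,j,p,v}
  v — {j,p,s,y}
  y — {p,v}

N(s) = ["b", "j", "p", "v"]

Answer: ["b", "j", "p", "v"]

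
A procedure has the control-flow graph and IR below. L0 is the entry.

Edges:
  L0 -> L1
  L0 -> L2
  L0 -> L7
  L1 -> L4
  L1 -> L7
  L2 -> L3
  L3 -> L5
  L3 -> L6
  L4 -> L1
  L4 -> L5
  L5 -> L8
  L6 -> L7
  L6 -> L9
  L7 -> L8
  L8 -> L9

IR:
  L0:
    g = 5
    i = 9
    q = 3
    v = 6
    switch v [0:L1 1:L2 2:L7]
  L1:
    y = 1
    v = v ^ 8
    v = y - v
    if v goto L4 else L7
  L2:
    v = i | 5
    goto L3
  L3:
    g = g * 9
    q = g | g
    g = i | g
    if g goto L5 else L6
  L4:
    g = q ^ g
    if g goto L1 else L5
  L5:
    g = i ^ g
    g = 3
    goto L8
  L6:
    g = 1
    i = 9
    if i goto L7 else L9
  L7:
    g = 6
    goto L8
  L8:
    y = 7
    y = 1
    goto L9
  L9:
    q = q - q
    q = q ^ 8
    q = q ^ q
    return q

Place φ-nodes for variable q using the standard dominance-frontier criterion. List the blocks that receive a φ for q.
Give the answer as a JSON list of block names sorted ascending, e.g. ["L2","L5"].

Answer: ["L5", "L7", "L8", "L9"]

Working:
idom tree: L1←L0 L2←L0 L3←L2 L4←L1 L5←L0 L6←L3 L7←L0 L8←L0 L9←L0
Join-block Dom:
  L1: preds {L0,L4}: {L0} ∩ {L0,L1,L4} = {L0}; idom=L0
  L5: preds {L3,L4}: {L0,L2,L3} ∩ {L0,L1,L4} = {L0}; idom=L0
  L7: preds {L0,L1,L6}: {L0} ∩ {L0,L1} ∩ {L0,L2,L3,L6} = {L0}; idom=L0
  L8: preds {L5,L7}: {L0,L5} ∩ {L0,L7} = {L0}; idom=L0
  L9: preds {L6,L8}: {L0,L2,L3,L6} ∩ {L0,L8} = {L0}; idom=L0

DF derivation:
  join L1 pred L0: · stop@L0
  join L1 pred L4: L4→L1 stop@L0
  join L5 pred L3: L3→L2 stop@L0
  join L5 pred L4: L4→L1 stop@L0
  join L7 pred L0: · stop@L0
  join L7 pred L1: L1 stop@L0
  join L7 pred L6: L6→L3→L2 stop@L0
  join L8 pred L5: L5 stop@L0
  join L8 pred L7: L7 stop@L0
  join L9 pred L6: L6→L3→L2 stop@L0
  join L9 pred L8: L8 stop@L0
  DF(L0)=∅
  DF(L1)={L1,L5,L7}
  DF(L2)={L5,L7,L9}
  DF(L3)={L5,L7,L9}
  DF(L4)={L1,L5}
  DF(L5)={L8}
  DF(L6)={L7,L9}
  DF(L7)={L8}
  DF(L8)={L9}
  DF(L9)=∅

φ for q: defs {L0,L3,L9}
  DF⁺ = {L5,L7,L8,L9}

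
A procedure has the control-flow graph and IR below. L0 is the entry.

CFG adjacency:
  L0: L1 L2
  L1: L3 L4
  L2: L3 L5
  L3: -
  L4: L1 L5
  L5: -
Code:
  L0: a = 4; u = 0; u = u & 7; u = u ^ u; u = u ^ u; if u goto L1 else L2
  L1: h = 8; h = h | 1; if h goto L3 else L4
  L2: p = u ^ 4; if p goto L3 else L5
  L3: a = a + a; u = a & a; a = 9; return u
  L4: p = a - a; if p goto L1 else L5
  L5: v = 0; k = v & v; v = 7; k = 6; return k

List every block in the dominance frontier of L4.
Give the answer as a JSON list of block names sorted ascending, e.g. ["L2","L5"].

Answer: ["L1", "L5"]

Derivation:
idom tree: L1←L0 L2←L0 L3←L0 L4←L1 L5←L0
Dom at joins:
  L1: preds {L0,L4}: {L0} ∩ {L0,L1,L4} = {L0}; idom=L0
  L3: preds {L1,L2}: {L0,L1} ∩ {L0,L2} = {L0}; idom=L0
  L5: preds {L2,L4}: {L0,L2} ∩ {L0,L1,L4} = {L0}; idom=L0

DF walk-up:
  join L1 pred L0: · stop@L0
  join L1 pred L4: L4→L1 stop@L0
  join L3 pred L1: L1 stop@L0
  join L3 pred L2: L2 stop@L0
  join L5 pred L2: L2 stop@L0
  join L5 pred L4: L4→L1 stop@L0
  L0: DF=∅
  L1: DF={L1,L3,L5}
  L2: DF={L3,L5}
  L3: DF=∅
  L4: DF={L1,L5}
  L5: DF=∅

DF(L4) = ["L1", "L5"]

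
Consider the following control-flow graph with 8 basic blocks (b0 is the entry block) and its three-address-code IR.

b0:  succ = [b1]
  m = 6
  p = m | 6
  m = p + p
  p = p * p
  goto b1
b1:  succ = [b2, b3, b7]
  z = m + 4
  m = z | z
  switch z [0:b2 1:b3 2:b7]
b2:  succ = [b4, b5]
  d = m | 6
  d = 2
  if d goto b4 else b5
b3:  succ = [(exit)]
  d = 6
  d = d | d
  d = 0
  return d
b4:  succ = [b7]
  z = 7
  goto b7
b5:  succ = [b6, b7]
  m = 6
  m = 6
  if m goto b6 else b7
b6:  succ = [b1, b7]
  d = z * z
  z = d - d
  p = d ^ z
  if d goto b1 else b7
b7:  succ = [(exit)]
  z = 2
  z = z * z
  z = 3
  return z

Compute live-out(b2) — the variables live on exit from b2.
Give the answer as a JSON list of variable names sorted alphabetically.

Answer: ["z"]

Analysis:
Block summaries:
  b0: {m,p} / ∅
  b1: {m,z} / {m}
  b2: {d} / {m}
  b3: {d} / ∅
  b4: {z} / ∅
  b5: {m} / ∅
  b6: {d,p,z} / {z}
  b7: {z} / ∅

Live sets:
  live b0: ∅→{m}
  live b1: {m}→{m,z}
  live b2: {m,z}→{z}
  live b3: ∅→∅
  live b4: ∅→∅
  live b5: {z}→{m,z}
  live b6: {m,z}→{m}
  live b7: ∅→∅

live-out(b2) = ["z"]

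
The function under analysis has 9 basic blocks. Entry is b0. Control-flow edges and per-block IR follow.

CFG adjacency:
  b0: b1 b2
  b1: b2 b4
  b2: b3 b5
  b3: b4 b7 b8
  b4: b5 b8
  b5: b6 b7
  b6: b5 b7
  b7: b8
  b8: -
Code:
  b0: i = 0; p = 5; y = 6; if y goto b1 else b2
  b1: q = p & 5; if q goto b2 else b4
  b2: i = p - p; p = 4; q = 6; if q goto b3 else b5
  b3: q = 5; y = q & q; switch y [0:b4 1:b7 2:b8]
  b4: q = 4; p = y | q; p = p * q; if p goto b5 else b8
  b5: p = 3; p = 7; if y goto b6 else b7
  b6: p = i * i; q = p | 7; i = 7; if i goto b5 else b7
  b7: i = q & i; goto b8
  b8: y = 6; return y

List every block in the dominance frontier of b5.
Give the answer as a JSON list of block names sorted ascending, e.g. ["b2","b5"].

Answer: ["b5", "b7"]

Analysis:
idom tree: b1←b0 b2←b0 b3←b2 b4←b0 b5←b0 b6←b5 b7←b0 b8←b0
Dom at joins:
  b2: preds {b0,b1}: {b0} ∩ {b0,b1} = {b0}; idom=b0
  b4: preds {b1,b3}: {b0,b1} ∩ {b0,b2,b3} = {b0}; idom=b0
  b5: preds {b2,b4,b6}: {b0,b2} ∩ {b0,b4} ∩ {b0,b5,b6} = {b0}; idom=b0
  b7: preds {b3,b5,b6}: {b0,b2,b3} ∩ {b0,b5} ∩ {b0,b5,b6} = {b0}; idom=b0
  b8: preds {b3,b4,b7}: {b0,b2,b3} ∩ {b0,b4} ∩ {b0,b7} = {b0}; idom=b0

DF walk-up:
  b2←b0: walk · to b0
  b2←b1: walk b1 to b0
  b4←b1: walk b1 to b0
  b4←b3: walk b3→b2 to b0
  b5←b2: walk b2 to b0
  b5←b4: walk b4 to b0
  b5←b6: walk b6→b5 to b0
  b7←b3: walk b3→b2 to b0
  b7←b5: walk b5 to b0
  b7←b6: walk b6→b5 to b0
  b8←b3: walk b3→b2 to b0
  b8←b4: walk b4 to b0
  b8←b7: walk b7 to b0
  b0: DF=∅
  b1: DF={b2,b4}
  b2: DF={b4,b5,b7,b8}
  b3: DF={b4,b7,b8}
  b4: DF={b5,b8}
  b5: DF={b5,b7}
  b6: DF={b5,b7}
  b7: DF={b8}
  b8: DF=∅

DF(b5) = ["b5", "b7"]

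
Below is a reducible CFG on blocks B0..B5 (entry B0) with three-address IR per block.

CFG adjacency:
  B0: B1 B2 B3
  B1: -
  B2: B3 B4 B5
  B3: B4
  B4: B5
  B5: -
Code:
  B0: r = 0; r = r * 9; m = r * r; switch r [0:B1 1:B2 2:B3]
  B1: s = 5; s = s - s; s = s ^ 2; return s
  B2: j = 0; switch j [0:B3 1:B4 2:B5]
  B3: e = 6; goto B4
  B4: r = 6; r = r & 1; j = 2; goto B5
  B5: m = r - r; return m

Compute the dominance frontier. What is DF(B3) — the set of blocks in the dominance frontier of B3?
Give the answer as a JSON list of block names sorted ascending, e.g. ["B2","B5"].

Answer: ["B4"]

Working:
idom tree: B1←B0 B2←B0 B3←B0 B4←B0 B5←B0
Dom∩ at merges:
  B3: preds {B0,B2}: {B0} ∩ {B0,B2} = {B0}; idom=B0
  B4: preds {B2,B3}: {B0,B2} ∩ {B0,B3} = {B0}; idom=B0
  B5: preds {B2,B4}: {B0,B2} ∩ {B0,B4} = {B0}; idom=B0

DF walk-up:
  B3←B0: walk · to B0
  B3←B2: walk B2 to B0
  B4←B2: walk B2 to B0
  B4←B3: walk B3 to B0
  B5←B2: walk B2 to B0
  B5←B4: walk B4 to B0
  DF(B0)=∅
  DF(B1)=∅
  DF(B2)={B3,B4,B5}
  DF(B3)={B4}
  DF(B4)={B5}
  DF(B5)=∅

DF(B3) = ["B4"]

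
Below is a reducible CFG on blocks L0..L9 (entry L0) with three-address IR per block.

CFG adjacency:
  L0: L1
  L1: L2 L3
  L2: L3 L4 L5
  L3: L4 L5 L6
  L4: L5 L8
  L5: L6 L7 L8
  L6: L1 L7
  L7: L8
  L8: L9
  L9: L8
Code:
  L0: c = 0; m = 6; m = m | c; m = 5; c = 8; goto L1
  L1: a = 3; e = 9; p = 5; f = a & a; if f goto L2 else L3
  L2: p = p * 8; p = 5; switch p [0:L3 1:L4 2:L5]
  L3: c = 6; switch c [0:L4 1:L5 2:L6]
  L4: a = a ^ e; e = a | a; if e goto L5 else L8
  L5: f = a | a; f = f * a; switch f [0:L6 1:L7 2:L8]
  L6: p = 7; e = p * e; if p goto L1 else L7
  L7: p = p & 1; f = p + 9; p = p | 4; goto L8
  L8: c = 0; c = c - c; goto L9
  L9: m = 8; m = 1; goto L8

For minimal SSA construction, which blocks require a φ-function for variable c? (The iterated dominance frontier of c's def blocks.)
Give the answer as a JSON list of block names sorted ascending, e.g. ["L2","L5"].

Answer: ["L1", "L4", "L5", "L6", "L7", "L8"]

Working:
idom tree: L1←L0 L2←L1 L3←L1 L4←L1 L5←L1 L6←L1 L7←L1 L8←L1 L9←L8
Dom at joins:
  L1: preds {L0,L6}: {L0} ∩ {L0,L1,L6} = {L0}; idom=L0
  L3: preds {L1,L2}: {L0,L1} ∩ {L0,L1,L2} = {L0,L1}; idom=L1
  L4: preds {L2,L3}: {L0,L1,L2} ∩ {L0,L1,L3} = {L0,L1}; idom=L1
  L5: preds {L2,L3,L4}: {L0,L1,L2} ∩ {L0,L1,L3} ∩ {L0,L1,L4} = {L0,L1}; idom=L1
  L6: preds {L3,L5}: {L0,L1,L3} ∩ {L0,L1,L5} = {L0,L1}; idom=L1
  L7: preds {L5,L6}: {L0,L1,L5} ∩ {L0,L1,L6} = {L0,L1}; idom=L1
  L8: preds {L4,L5,L7,L9}: {L0,L1,L4} ∩ {L0,L1,L5} ∩ {L0,L1,L7} ∩ {L0,L1,L8,L9} = {L0,L1}; idom=L1

DF walk-up:
  join L1 pred L0: · stop@L0
  join L1 pred L6: L6→L1 stop@L0
  join L3 pred L1: · stop@L1
  join L3 pred L2: L2 stop@L1
  join L4 pred L2: L2 stop@L1
  join L4 pred L3: L3 stop@L1
  join L5 pred L2: L2 stop@L1
  join L5 pred L3: L3 stop@L1
  join L5 pred L4: L4 stop@L1
  join L6 pred L3: L3 stop@L1
  join L6 pred L5: L5 stop@L1
  join L7 pred L5: L5 stop@L1
  join L7 pred L6: L6 stop@L1
  join L8 pred L4: L4 stop@L1
  join L8 pred L5: L5 stop@L1
  join L8 pred L7: L7 stop@L1
  join L8 pred L9: L9→L8 stop@L1
  L0: DF=∅
  L1: DF={L1}
  L2: DF={L3,L4,L5}
  L3: DF={L4,L5,L6}
  L4: DF={L5,L8}
  L5: DF={L6,L7,L8}
  L6: DF={L1,L7}
  L7: DF={L8}
  L8: DF={L8}
  L9: DF={L8}

φ for c: defs {L0,L3,L8}
  DF⁺ = {L1,L4,L5,L6,L7,L8}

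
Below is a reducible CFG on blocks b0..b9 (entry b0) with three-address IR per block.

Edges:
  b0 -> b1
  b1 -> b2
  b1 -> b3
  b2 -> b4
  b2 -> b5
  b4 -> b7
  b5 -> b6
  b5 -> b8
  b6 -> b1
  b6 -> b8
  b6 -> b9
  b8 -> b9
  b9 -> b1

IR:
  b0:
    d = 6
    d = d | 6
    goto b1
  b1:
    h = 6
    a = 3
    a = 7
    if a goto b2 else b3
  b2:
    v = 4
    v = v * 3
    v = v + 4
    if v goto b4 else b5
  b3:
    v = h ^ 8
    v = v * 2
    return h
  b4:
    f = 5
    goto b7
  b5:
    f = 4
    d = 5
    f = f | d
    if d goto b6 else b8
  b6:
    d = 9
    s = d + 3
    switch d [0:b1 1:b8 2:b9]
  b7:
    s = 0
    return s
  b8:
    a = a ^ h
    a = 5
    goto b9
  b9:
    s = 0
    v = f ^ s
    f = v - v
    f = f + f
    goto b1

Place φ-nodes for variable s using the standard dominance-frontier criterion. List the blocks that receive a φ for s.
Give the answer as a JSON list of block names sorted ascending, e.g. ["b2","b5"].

Answer: ["b1", "b8", "b9"]

Working:
idom tree: b1←b0 b2←b1 b3←b1 b4←b2 b5←b2 b6←b5 b7←b4 b8←b5 b9←b5
Dom at joins:
  b1: preds {b0,b6,b9}: {b0} ∩ {b0,b1,b2,b5,b6} ∩ {b0,b1,b2,b5,b9} = {b0}; idom=b0
  b8: preds {b5,b6}: {b0,b1,b2,b5} ∩ {b0,b1,b2,b5,b6} = {b0,b1,b2,b5}; idom=b5
  b9: preds {b6,b8}: {b0,b1,b2,b5,b6} ∩ {b0,b1,b2,b5,b8} = {b0,b1,b2,b5}; idom=b5

DF walk-up:
  b1←b0: walk · to b0
  b1←b6: walk b6→b5→b2→b1 to b0
  b1←b9: walk b9→b5→b2→b1 to b0
  b8←b5: walk · to b5
  b8←b6: walk b6 to b5
  b9←b6: walk b6 to b5
  b9←b8: walk b8 to b5
  b0 → ∅
  b1 → {b1}
  b2 → {b1}
  b3 → ∅
  b4 → ∅
  b5 → {b1}
  b6 → {b1,b8,b9}
  b7 → ∅
  b8 → {b9}
  b9 → {b1}

φ for s: defs {b6,b7,b9}
  DF⁺ = {b1,b8,b9}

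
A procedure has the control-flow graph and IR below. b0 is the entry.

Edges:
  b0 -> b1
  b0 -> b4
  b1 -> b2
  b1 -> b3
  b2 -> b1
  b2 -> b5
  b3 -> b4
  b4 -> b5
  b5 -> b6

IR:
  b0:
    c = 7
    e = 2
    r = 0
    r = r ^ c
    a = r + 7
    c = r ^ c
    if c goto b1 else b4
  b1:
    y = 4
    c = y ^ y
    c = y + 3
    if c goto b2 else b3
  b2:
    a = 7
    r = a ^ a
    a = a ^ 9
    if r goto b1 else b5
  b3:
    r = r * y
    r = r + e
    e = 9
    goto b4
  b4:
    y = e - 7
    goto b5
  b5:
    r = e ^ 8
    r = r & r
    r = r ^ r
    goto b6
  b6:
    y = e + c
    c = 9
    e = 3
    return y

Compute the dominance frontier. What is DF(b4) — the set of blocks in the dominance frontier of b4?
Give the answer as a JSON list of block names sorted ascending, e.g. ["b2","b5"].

idom tree: b1←b0 b2←b1 b3←b1 b4←b0 b5←b0 b6←b5
Dom at joins:
  b1: preds {b0,b2}: {b0} ∩ {b0,b1,b2} = {b0}; idom=b0
  b4: preds {b0,b3}: {b0} ∩ {b0,b1,b3} = {b0}; idom=b0
  b5: preds {b2,b4}: {b0,b1,b2} ∩ {b0,b4} = {b0}; idom=b0

DF walk-up:
  join b1 pred b0: · stop@b0
  join b1 pred b2: b2→b1 stop@b0
  join b4 pred b0: · stop@b0
  join b4 pred b3: b3→b1 stop@b0
  join b5 pred b2: b2→b1 stop@b0
  join b5 pred b4: b4 stop@b0
  DF(b0)=∅
  DF(b1)={b1,b4,b5}
  DF(b2)={b1,b5}
  DF(b3)={b4}
  DF(b4)={b5}
  DF(b5)=∅
  DF(b6)=∅

DF(b4) = ["b5"]

Answer: ["b5"]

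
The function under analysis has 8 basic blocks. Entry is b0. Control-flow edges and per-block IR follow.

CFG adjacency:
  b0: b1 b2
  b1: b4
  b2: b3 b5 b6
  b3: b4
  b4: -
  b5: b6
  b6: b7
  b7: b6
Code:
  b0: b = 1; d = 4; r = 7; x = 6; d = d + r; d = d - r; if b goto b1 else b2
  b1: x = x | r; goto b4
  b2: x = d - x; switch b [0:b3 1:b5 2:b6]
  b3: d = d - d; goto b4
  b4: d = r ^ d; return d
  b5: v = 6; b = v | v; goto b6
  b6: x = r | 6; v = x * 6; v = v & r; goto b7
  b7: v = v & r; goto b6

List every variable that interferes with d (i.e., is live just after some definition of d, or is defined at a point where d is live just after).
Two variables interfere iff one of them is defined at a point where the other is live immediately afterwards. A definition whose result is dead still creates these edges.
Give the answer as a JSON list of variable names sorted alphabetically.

Answer: ["b", "r", "x"]

Working:
Per-block:
  b0 def {b,d,r,x} use ∅
  b1 def {x} use {r,x}
  b2 def {x} use {b,d,x}
  b3 def {d} use {d}
  b4 def {d} use {d,r}
  b5 def {b,v} use ∅
  b6 def {v,x} use {r}
  b7 def {v} use {r,v}

Backward fixpoint:
  live b0: ∅→{b,d,r,x}
  live b1: {d,r,x}→{d,r}
  live b2: {b,d,r,x}→{d,r}
  live b3: {d,r}→{d,r}
  live b4: {d,r}→∅
  live b5: {r}→{r}
  live b6: {r}→{r,v}
  live b7: {r,v}→{r}

Conflict graph:
  b — {d,r,x}
  d — {b,r,x}
  r — {b,d,v,x}
  v — {r}
  x — {b,d,r}

N(d) = ["b", "r", "x"]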